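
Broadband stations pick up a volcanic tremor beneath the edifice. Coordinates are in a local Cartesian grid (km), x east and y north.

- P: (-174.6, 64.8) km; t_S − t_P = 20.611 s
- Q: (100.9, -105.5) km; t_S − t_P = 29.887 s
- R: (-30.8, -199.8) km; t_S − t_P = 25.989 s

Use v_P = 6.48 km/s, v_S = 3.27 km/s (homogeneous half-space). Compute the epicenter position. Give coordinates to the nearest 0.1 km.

Distance from S−P lag: d = Δt · v_P v_S / (v_P − v_S) = Δt · (6.48·3.27)/(6.48−3.27) ≈ 6.6011·Δt.
So d_P = 136.06, d_Q = 197.29, d_R = 171.56 km.
Circle about each station: (x + 174.6)² + (y − 64.8)² = 136.06²; (x − 100.9)² + (y + 105.5)² = 197.29²; (x + 30.8)² + (y + 199.8)² = 171.56².
Subtracting pairs of circle equations eliminates x²+y² and gives linear equations (the radical axes):
551.0 x − 340.6 y = -33784.16
287.6 x − 529.2 y = -4736.03
Solving the 2×2 system: x ≈ -84.0, y ≈ -36.7 km.
Check against P (with the unrounded x, y): √((x + 174.6)²+(y − 64.8)²) = 136.05 ≈ 136.06 km. ✓

(-84.0, -36.7)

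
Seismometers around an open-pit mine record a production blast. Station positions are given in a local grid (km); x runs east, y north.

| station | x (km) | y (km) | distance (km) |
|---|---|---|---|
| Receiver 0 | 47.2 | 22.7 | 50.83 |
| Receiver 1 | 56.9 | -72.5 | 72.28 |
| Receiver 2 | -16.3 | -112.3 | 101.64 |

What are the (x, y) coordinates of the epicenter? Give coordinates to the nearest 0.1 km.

x ≈ 13.1 km, y ≈ -15.0 km

Circle about each station: (x − 47.2)² + (y − 22.7)² = 50.83²; (x − 56.9)² + (y + 72.5)² = 72.28²; (x + 16.3)² + (y + 112.3)² = 101.64².
Subtracting pairs of circle equations eliminates x²+y² and gives linear equations (the radical axes):
19.4 x − 190.4 y = 3110.02
-127.0 x − 270.0 y = 2386.85
Solving the 2×2 system: x ≈ 13.1, y ≈ -15.0 km.
Check against Receiver 0 (with the unrounded x, y): √((x − 47.2)²+(y − 22.7)²) = 50.84 ≈ 50.83 km. ✓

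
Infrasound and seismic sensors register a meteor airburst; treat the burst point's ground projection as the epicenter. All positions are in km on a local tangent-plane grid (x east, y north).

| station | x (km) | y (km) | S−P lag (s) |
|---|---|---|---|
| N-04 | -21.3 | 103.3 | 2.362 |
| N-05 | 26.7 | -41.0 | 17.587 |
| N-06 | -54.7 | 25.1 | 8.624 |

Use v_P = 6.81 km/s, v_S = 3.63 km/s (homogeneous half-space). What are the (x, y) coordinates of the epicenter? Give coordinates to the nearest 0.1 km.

Distance from S−P lag: d = Δt · v_P v_S / (v_P − v_S) = Δt · (6.81·3.63)/(6.81−3.63) ≈ 7.7737·Δt.
So d_N-04 = 18.36, d_N-05 = 136.72, d_N-06 = 67.04 km.
Circle about each station: (x + 21.3)² + (y − 103.3)² = 18.36²; (x − 26.7)² + (y + 41.0)² = 136.72²; (x + 54.7)² + (y − 25.1)² = 67.04².
Subtracting the N-04 equation from the N-05 and N-06 equations removes the quadratic terms:
96.0 x − 288.6 y = -27085.96
-66.8 x − 156.4 y = -11659.75
Solving the 2×2 system: x ≈ -25.4, y ≈ 85.4 km.
Check against N-04 (with the unrounded x, y): √((x + 21.3)²+(y − 103.3)²) = 18.36 ≈ 18.36 km. ✓

x ≈ -25.4 km, y ≈ 85.4 km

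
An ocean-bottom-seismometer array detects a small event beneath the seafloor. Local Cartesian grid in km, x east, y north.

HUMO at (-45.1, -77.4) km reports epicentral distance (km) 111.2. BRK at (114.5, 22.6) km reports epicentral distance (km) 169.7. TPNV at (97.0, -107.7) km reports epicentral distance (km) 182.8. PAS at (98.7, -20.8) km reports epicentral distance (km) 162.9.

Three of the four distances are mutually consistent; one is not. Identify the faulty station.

TPNV

Solve using three stations at a time. Using HUMO, BRK, PAS (subtract circle equations pairwise → linear system) gives (x, y) ≈ (-55.1, 33.7).
Distances from that point to each station vs reported:
  HUMO: calculated 111.5 vs reported 111.2 → residual 0.3 km
  BRK: calculated 169.9 vs reported 169.7 → residual 0.2 km
  TPNV: calculated 207.6 vs reported 182.8 → residual 24.8 km
  PAS: calculated 163.1 vs reported 162.9 → residual 0.2 km
HUMO, BRK, PAS are mutually consistent (residuals ≈ 0); TPNV is off by 24.8 km.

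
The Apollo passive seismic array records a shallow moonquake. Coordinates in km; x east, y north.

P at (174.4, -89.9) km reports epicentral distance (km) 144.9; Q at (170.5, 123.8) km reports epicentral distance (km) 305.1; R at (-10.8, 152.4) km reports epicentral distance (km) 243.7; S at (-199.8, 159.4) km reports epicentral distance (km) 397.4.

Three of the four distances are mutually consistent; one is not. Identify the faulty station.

Solve using three stations at a time. Using P, Q, S (subtract circle equations pairwise → linear system) gives (x, y) ≈ (44.5, -154.1).
Distances from that point to each station vs reported:
  P: calculated 144.9 vs reported 144.9 → residual 0.0 km
  Q: calculated 305.1 vs reported 305.1 → residual 0.0 km
  R: calculated 311.4 vs reported 243.7 → residual 67.7 km
  S: calculated 397.4 vs reported 397.4 → residual 0.0 km
P, Q, S are mutually consistent (residuals ≈ 0); R is off by 67.7 km.

R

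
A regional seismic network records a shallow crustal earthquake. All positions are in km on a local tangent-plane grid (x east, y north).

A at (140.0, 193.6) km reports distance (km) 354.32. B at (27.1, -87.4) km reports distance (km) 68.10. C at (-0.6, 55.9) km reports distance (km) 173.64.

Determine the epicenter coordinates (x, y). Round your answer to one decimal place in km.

(-35.5, -114.2)

Circle about each station: (x − 140.0)² + (y − 193.6)² = 354.32²; (x − 27.1)² + (y + 87.4)² = 68.10²; (x + 0.6)² + (y − 55.9)² = 173.64².
Subtracting pairs of circle equations eliminates x²+y² and gives linear equations (the radical axes):
-225.8 x − 562.0 y = 72197.26
-281.2 x − 275.4 y = 41436.02
Solving the 2×2 system: x ≈ -35.5, y ≈ -114.2 km.
Check against A (with the unrounded x, y): √((x − 140.0)²+(y − 193.6)²) = 354.32 ≈ 354.32 km. ✓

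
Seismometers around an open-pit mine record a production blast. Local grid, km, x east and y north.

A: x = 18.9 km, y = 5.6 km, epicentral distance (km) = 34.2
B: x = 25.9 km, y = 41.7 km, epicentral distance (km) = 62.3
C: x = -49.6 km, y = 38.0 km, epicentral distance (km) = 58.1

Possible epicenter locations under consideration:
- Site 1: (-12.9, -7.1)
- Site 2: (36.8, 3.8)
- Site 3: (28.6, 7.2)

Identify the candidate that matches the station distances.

For each candidate, compare |candidate − station| to the reported distance:
Site 1: residuals A 0.0, B 0.0, C 0.0 → max 0.0 km
Site 2: residuals A 16.2, B 22.9, C 34.8 → max 34.8 km
Site 3: residuals A 24.4, B 27.7, C 25.9 → max 27.7 km
Only Site 1 has all residuals ≈ 0.

Site 1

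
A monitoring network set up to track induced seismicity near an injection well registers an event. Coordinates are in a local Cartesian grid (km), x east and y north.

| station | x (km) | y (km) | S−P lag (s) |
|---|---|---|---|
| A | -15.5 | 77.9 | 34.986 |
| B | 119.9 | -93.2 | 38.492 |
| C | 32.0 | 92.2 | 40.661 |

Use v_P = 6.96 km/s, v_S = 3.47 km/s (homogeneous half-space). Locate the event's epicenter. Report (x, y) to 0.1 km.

(-144.3, -127.1)

Distance from S−P lag: d = Δt · v_P v_S / (v_P − v_S) = Δt · (6.96·3.47)/(6.96−3.47) ≈ 6.9201·Δt.
So d_A = 242.11, d_B = 266.37, d_C = 281.38 km.
Circle about each station: (x + 15.5)² + (y − 77.9)² = 242.11²; (x − 119.9)² + (y + 93.2)² = 266.37²; (x − 32.0)² + (y − 92.2)² = 281.38².
Subtracting the A equation from the B and C equations removes the quadratic terms:
270.8 x − 342.2 y = 4417.87
95.0 x + 28.6 y = -17341.27
Solving the 2×2 system: x ≈ -144.3, y ≈ -127.1 km.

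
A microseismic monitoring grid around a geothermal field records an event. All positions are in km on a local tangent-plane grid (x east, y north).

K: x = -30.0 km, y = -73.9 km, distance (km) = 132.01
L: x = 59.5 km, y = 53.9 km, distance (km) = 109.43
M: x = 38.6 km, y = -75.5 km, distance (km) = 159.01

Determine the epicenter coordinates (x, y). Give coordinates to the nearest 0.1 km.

(-49.9, 56.6)

Circle about each station: (x + 30.0)² + (y + 73.9)² = 132.01²; (x − 59.5)² + (y − 53.9)² = 109.43²; (x − 38.6)² + (y + 75.5)² = 159.01².
Subtracting pairs of circle equations eliminates x²+y² and gives linear equations (the radical axes):
179.0 x + 255.6 y = 5535.97
137.2 x − 3.2 y = -7028.54
Solving the 2×2 system: x ≈ -49.9, y ≈ 56.6 km.
Check against K (with the unrounded x, y): √((x + 30.0)²+(y + 73.9)²) = 132.02 ≈ 132.01 km. ✓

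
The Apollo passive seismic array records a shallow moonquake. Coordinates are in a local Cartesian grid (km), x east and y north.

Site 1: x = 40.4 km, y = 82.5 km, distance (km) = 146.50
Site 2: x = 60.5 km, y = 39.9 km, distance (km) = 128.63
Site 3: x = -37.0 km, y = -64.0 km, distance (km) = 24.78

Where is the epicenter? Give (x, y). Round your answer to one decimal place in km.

Circle about each station: (x − 40.4)² + (y − 82.5)² = 146.50²; (x − 60.5)² + (y − 39.9)² = 128.63²; (x + 37.0)² + (y + 64.0)² = 24.78².
Subtracting pairs of circle equations eliminates x²+y² and gives linear equations (the radical axes):
40.2 x − 85.2 y = 1730.42
-154.8 x − 293.0 y = 17874.79
Solving the 2×2 system: x ≈ -40.7, y ≈ -39.5 km.
Check against Site 1 (with the unrounded x, y): √((x − 40.4)²+(y − 82.5)²) = 146.50 ≈ 146.50 km. ✓

(-40.7, -39.5)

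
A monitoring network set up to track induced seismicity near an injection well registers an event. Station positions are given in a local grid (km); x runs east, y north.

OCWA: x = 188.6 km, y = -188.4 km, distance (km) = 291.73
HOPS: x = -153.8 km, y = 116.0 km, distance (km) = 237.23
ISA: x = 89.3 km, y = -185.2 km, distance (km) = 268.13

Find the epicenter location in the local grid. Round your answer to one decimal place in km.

Circle about each station: (x − 188.6)² + (y + 188.4)² = 291.73²; (x + 153.8)² + (y − 116.0)² = 237.23²; (x − 89.3)² + (y + 185.2)² = 268.13².
Subtracting pairs of circle equations eliminates x²+y² and gives linear equations (the radical axes):
-684.8 x + 608.8 y = -5125.76
-198.6 x + 6.4 y = -15578.29
Solving the 2×2 system: x ≈ 81.1, y ≈ 82.8 km.
Check against OCWA (with the unrounded x, y): √((x − 188.6)²+(y + 188.4)²) = 291.74 ≈ 291.73 km. ✓

x ≈ 81.1 km, y ≈ 82.8 km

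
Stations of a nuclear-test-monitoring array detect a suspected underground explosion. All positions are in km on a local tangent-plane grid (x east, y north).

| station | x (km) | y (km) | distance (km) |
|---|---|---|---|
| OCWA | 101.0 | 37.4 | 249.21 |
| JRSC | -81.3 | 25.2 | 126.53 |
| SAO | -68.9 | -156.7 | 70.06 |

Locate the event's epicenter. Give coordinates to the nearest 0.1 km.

Circle about each station: (x − 101.0)² + (y − 37.4)² = 249.21²; (x + 81.3)² + (y − 25.2)² = 126.53²; (x + 68.9)² + (y + 156.7)² = 70.06².
Subtracting pairs of circle equations eliminates x²+y² and gives linear equations (the radical axes):
-364.6 x − 24.4 y = 41740.75
-339.8 x − 388.2 y = 74899.56
Solving the 2×2 system: x ≈ -107.9, y ≈ -98.5 km.
Check against OCWA (with the unrounded x, y): √((x − 101.0)²+(y − 37.4)²) = 249.21 ≈ 249.21 km. ✓

-107.9 km east, -98.5 km north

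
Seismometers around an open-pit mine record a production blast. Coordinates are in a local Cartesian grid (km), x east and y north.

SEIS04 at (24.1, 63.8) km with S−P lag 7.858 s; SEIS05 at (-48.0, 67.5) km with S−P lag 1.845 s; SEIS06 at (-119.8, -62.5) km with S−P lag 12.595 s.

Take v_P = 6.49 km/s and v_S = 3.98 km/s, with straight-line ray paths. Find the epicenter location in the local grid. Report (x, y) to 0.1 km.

-55.6 km east, 50.1 km north

Distance from S−P lag: d = Δt · v_P v_S / (v_P − v_S) = Δt · (6.49·3.98)/(6.49−3.98) ≈ 10.2909·Δt.
So d_SEIS04 = 80.87, d_SEIS05 = 18.99, d_SEIS06 = 129.61 km.
Circle about each station: (x − 24.1)² + (y − 63.8)² = 80.87²; (x + 48.0)² + (y − 67.5)² = 18.99²; (x + 119.8)² + (y + 62.5)² = 129.61².
Subtracting the SEIS04 equation from the SEIS05 and SEIS06 equations removes the quadratic terms:
-144.2 x + 7.4 y = 8388.34
-287.8 x − 252.6 y = 3348.24
Solving the 2×2 system: x ≈ -55.6, y ≈ 50.1 km.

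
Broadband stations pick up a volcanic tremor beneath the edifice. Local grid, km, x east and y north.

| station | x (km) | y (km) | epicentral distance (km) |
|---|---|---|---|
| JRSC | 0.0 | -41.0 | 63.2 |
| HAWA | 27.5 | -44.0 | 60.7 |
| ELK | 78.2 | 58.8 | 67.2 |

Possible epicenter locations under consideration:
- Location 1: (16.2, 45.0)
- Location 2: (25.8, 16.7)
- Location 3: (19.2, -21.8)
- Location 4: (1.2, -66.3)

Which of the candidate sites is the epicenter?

For each candidate, compare |candidate − station| to the reported distance:
Location 1: residuals JRSC 24.3, HAWA 29.0, ELK 3.7 → max 29.0 km
Location 2: residuals JRSC 0.0, HAWA 0.0, ELK 0.0 → max 0.0 km
Location 3: residuals JRSC 36.0, HAWA 37.0, ELK 32.7 → max 37.0 km
Location 4: residuals JRSC 37.9, HAWA 26.2, ELK 79.7 → max 79.7 km
Only Location 2 has all residuals ≈ 0.

Location 2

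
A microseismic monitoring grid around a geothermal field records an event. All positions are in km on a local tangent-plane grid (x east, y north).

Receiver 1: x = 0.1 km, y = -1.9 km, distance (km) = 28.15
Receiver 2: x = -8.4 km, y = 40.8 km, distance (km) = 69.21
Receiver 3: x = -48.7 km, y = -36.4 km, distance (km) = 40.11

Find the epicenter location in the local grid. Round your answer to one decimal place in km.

-9.4 km east, -28.4 km north

Circle about each station: (x − 0.1)² + (y + 1.9)² = 28.15²; (x + 8.4)² + (y − 40.8)² = 69.21²; (x + 48.7)² + (y + 36.4)² = 40.11².
Subtracting pairs of circle equations eliminates x²+y² and gives linear equations (the radical axes):
-17.0 x + 85.4 y = -2266.02
-97.6 x − 69.0 y = 2876.64
Solving the 2×2 system: x ≈ -9.4, y ≈ -28.4 km.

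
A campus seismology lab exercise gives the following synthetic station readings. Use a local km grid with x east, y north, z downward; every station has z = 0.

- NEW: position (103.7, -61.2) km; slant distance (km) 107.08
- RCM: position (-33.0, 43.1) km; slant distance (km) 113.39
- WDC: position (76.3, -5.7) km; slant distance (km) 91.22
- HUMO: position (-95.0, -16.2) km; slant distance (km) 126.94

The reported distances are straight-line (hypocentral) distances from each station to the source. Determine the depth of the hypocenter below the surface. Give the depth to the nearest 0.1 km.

Each station gives a sphere (x−x_i)² + (y−y_i)² + z² = d_i² (stations at z=0).
Subtracting the NEW sphere from RCM and WDC: z² cancels, leaving linear equations in x and y:
-273.4 x + 208.6 y = -12943.69
-54.8 x + 111.0 y = -5499.91
Solving: x ≈ 15.303, y ≈ -41.994 km (keep extra digits for the depth step; rounded: 15.3, -42.0).
Then from the NEW sphere: z² = 107.08² − (x − 103.7)² − (y + 61.2)² with x = 15.303, y = -41.994, so z ≈ 57.299 ≈ 57.3 km.

z ≈ 57.3 km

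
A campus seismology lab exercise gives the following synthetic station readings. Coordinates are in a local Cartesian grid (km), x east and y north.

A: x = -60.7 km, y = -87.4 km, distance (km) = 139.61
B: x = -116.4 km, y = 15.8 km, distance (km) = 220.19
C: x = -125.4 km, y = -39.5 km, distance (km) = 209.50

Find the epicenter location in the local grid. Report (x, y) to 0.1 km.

78.9 km east, -85.9 km north

Circle about each station: (x + 60.7)² + (y + 87.4)² = 139.61²; (x + 116.4)² + (y − 15.8)² = 220.19²; (x + 125.4)² + (y + 39.5)² = 209.50².
Subtracting the A equation from the B and C equations removes the quadratic terms:
-111.4 x + 206.4 y = -26517.33
-129.4 x + 95.8 y = -18437.14
Solving the 2×2 system: x ≈ 78.9, y ≈ -85.9 km.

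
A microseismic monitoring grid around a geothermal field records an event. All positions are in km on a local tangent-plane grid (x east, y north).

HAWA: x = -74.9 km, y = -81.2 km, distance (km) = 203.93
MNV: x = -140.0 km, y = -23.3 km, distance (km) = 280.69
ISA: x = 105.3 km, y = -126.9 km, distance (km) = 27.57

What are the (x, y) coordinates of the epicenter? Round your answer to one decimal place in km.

Circle about each station: (x + 74.9)² + (y + 81.2)² = 203.93²; (x + 140.0)² + (y + 23.3)² = 280.69²; (x − 105.3)² + (y + 126.9)² = 27.57².
Subtracting the HAWA equation from the MNV and ISA equations removes the quadratic terms:
-130.2 x + 115.8 y = -29259.99
360.4 x − 91.4 y = 55815.59
Solving the 2×2 system: x ≈ 127.0, y ≈ -109.9 km.

127.0 km east, -109.9 km north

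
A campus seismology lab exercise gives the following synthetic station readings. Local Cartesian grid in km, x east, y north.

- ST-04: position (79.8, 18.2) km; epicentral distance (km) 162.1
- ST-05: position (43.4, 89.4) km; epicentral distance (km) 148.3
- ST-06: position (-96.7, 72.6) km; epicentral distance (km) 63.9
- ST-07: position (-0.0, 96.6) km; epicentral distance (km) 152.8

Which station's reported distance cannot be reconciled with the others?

Solve using three stations at a time. Using ST-04, ST-05, ST-06 (subtract circle equations pairwise → linear system) gives (x, y) ≈ (-82.1, 10.4).
Distances from that point to each station vs reported:
  ST-04: calculated 162.1 vs reported 162.1 → residual 0.0 km
  ST-05: calculated 148.3 vs reported 148.3 → residual 0.0 km
  ST-06: calculated 63.9 vs reported 63.9 → residual 0.0 km
  ST-07: calculated 119.0 vs reported 152.8 → residual 33.8 km
ST-04, ST-05, ST-06 are mutually consistent (residuals ≈ 0); ST-07 is off by 33.8 km.

ST-07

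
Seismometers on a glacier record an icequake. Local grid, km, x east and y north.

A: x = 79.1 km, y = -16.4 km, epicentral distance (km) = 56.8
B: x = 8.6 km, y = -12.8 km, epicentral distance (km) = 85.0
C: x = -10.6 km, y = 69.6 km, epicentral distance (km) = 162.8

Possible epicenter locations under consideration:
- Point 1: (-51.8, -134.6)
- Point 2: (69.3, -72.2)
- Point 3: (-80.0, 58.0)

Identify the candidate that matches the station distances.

Point 2

For each candidate, compare |candidate − station| to the reported distance:
Point 1: residuals A 119.6, B 51.0, C 45.5 → max 119.6 km
Point 2: residuals A 0.1, B 0.1, C 0.0 → max 0.1 km
Point 3: residuals A 118.8, B 28.4, C 92.4 → max 118.8 km
Only Point 2 has all residuals ≈ 0.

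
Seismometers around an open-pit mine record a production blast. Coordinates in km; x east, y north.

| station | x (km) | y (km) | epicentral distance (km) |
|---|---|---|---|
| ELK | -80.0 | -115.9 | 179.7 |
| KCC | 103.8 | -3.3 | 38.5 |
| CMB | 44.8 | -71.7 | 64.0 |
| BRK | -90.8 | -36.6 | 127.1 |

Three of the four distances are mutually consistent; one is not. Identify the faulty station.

BRK

Solve using three stations at a time. Using ELK, KCC, CMB (subtract circle equations pairwise → linear system) gives (x, y) ≈ (66.2, -11.4).
Distances from that point to each station vs reported:
  ELK: calculated 179.7 vs reported 179.7 → residual 0.0 km
  KCC: calculated 38.5 vs reported 38.5 → residual 0.0 km
  CMB: calculated 64.0 vs reported 64.0 → residual 0.0 km
  BRK: calculated 159.0 vs reported 127.1 → residual 31.9 km
ELK, KCC, CMB are mutually consistent (residuals ≈ 0); BRK is off by 31.9 km.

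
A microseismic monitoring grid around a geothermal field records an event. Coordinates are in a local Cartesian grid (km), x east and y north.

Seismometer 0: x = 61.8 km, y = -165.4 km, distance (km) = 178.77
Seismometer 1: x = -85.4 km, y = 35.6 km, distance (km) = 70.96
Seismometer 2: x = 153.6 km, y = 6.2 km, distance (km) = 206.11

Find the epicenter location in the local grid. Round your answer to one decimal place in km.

Circle about each station: (x − 61.8)² + (y + 165.4)² = 178.77²; (x + 85.4)² + (y − 35.6)² = 70.96²; (x − 153.6)² + (y − 6.2)² = 206.11².
Subtracting the Seismometer 0 equation from the Seismometer 1 and Seismometer 2 equations removes the quadratic terms:
-294.4 x + 402.0 y = 4307.51
183.6 x + 343.2 y = -18067.62
Solving the 2×2 system: x ≈ -50.0, y ≈ -25.9 km.
Check against Seismometer 0 (with the unrounded x, y): √((x − 61.8)²+(y + 165.4)²) = 178.77 ≈ 178.77 km. ✓

(-50.0, -25.9)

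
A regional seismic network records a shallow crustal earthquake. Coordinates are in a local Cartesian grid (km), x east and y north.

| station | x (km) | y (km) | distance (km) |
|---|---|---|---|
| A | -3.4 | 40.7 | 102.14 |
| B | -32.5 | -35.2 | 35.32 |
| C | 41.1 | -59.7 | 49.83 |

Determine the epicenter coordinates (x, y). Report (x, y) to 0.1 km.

Circle about each station: (x + 3.4)² + (y − 40.7)² = 102.14²; (x + 32.5)² + (y + 35.2)² = 35.32²; (x − 41.1)² + (y + 59.7)² = 49.83².
Subtracting pairs of circle equations eliminates x²+y² and gives linear equations (the radical axes):
-58.2 x − 151.8 y = 9812.32
89.0 x − 200.8 y = 11534.80
Solving the 2×2 system: x ≈ -8.7, y ≈ -61.3 km.
Check against A (with the unrounded x, y): √((x + 3.4)²+(y − 40.7)²) = 102.14 ≈ 102.14 km. ✓

-8.7 km east, -61.3 km north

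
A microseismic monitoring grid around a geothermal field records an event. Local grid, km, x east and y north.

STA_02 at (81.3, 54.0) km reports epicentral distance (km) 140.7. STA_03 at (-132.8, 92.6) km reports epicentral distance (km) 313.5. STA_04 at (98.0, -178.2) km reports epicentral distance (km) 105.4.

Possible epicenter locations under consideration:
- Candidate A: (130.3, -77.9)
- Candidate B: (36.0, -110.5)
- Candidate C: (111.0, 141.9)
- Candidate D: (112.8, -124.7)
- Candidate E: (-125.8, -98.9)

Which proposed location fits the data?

Candidate A

For each candidate, compare |candidate − station| to the reported distance:
Candidate A: residuals STA_02 0.0, STA_03 0.0, STA_04 0.0 → max 0.0 km
Candidate B: residuals STA_02 29.9, STA_03 49.4, STA_04 13.6 → max 49.4 km
Candidate C: residuals STA_02 47.9, STA_03 64.8, STA_04 215.0 → max 215.0 km
Candidate D: residuals STA_02 40.8, STA_03 14.4, STA_04 49.9 → max 49.9 km
Candidate E: residuals STA_02 116.7, STA_03 121.9, STA_04 132.0 → max 132.0 km
Only Candidate A has all residuals ≈ 0.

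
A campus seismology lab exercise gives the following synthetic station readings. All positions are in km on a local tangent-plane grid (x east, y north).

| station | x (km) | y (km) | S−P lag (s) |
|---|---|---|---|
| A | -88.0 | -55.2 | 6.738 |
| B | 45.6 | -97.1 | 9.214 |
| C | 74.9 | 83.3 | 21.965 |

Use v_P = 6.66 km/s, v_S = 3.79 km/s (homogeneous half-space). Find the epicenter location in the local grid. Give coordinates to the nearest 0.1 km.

x ≈ -32.9 km, y ≈ -77.0 km

Distance from S−P lag: d = Δt · v_P v_S / (v_P − v_S) = Δt · (6.66·3.79)/(6.66−3.79) ≈ 8.7949·Δt.
So d_A = 59.26, d_B = 81.04, d_C = 193.18 km.
Circle about each station: (x + 88.0)² + (y + 55.2)² = 59.26²; (x − 45.6)² + (y + 97.1)² = 81.04²; (x − 74.9)² + (y − 83.3)² = 193.18².
Subtracting the A equation from the B and C equations removes the quadratic terms:
267.2 x − 83.8 y = -2339.00
325.8 x + 277.0 y = -32048.90
Solving the 2×2 system: x ≈ -32.9, y ≈ -77.0 km.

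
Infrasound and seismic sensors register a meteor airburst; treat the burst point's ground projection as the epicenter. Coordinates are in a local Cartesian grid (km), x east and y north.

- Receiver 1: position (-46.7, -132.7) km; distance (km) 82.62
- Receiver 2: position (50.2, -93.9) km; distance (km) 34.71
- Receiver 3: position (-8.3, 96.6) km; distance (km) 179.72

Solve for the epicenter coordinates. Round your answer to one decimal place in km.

17.9 km east, -81.2 km north

Circle about each station: (x + 46.7)² + (y + 132.7)² = 82.62²; (x − 50.2)² + (y + 93.9)² = 34.71²; (x + 8.3)² + (y − 96.6)² = 179.72².
Subtracting the Receiver 1 equation from the Receiver 2 and Receiver 3 equations removes the quadratic terms:
193.8 x + 77.6 y = -2831.65
76.8 x + 458.6 y = -35862.94
Solving the 2×2 system: x ≈ 17.9, y ≈ -81.2 km.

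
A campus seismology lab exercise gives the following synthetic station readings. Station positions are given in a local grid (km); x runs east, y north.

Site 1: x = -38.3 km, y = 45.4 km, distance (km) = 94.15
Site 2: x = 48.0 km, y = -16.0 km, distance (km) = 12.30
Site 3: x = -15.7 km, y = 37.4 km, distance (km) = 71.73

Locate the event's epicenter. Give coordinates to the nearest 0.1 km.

Circle about each station: (x + 38.3)² + (y − 45.4)² = 94.15²; (x − 48.0)² + (y + 16.0)² = 12.30²; (x + 15.7)² + (y − 37.4)² = 71.73².
Subtracting the Site 1 equation from the Site 2 and Site 3 equations removes the quadratic terms:
172.6 x − 122.8 y = 7744.88
45.2 x − 16.0 y = 1836.23
Solving the 2×2 system: x ≈ 36.4, y ≈ -11.9 km.
Check against Site 1 (with the unrounded x, y): √((x + 38.3)²+(y − 45.4)²) = 94.15 ≈ 94.15 km. ✓

x ≈ 36.4 km, y ≈ -11.9 km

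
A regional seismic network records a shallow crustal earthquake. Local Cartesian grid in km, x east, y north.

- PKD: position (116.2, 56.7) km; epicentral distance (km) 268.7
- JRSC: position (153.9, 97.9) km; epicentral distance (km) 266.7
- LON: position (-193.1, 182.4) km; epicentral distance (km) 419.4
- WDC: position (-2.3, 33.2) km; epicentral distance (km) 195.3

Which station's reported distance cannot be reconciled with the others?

Solve using three stations at a time. Using JRSC, LON, WDC (subtract circle equations pairwise → linear system) gives (x, y) ≈ (60.3, -151.8).
Distances from that point to each station vs reported:
  PKD: calculated 215.9 vs reported 268.7 → residual 52.8 km
  JRSC: calculated 266.7 vs reported 266.7 → residual 0.0 km
  LON: calculated 419.4 vs reported 419.4 → residual 0.0 km
  WDC: calculated 195.3 vs reported 195.3 → residual 0.0 km
JRSC, LON, WDC are mutually consistent (residuals ≈ 0); PKD is off by 52.8 km.

PKD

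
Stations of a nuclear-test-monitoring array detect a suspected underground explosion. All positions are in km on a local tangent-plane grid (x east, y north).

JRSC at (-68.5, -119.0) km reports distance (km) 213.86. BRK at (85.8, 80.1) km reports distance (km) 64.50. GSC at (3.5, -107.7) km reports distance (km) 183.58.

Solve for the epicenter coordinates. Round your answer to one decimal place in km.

21.5 km east, 75.0 km north

Circle about each station: (x + 68.5)² + (y + 119.0)² = 213.86²; (x − 85.8)² + (y − 80.1)² = 64.50²; (x − 3.5)² + (y + 107.7)² = 183.58².
Subtracting pairs of circle equations eliminates x²+y² and gives linear equations (the radical axes):
308.6 x + 398.2 y = 36500.25
144.0 x + 22.6 y = 4792.77
Solving the 2×2 system: x ≈ 21.5, y ≈ 75.0 km.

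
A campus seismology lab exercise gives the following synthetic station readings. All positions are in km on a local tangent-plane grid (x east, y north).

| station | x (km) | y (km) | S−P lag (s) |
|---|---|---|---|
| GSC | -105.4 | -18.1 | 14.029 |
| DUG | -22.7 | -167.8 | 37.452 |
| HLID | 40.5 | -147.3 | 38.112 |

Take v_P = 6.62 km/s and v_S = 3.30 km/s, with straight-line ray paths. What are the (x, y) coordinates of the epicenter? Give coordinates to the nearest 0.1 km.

Distance from S−P lag: d = Δt · v_P v_S / (v_P − v_S) = Δt · (6.62·3.30)/(6.62−3.30) ≈ 6.5801·Δt.
So d_GSC = 92.31, d_DUG = 246.44, d_HLID = 250.78 km.
Circle about each station: (x + 105.4)² + (y + 18.1)² = 92.31²; (x + 22.7)² + (y + 167.8)² = 246.44²; (x − 40.5)² + (y + 147.3)² = 250.78².
Subtracting the GSC equation from the DUG and HLID equations removes the quadratic terms:
165.4 x − 299.4 y = -34976.18
291.8 x − 258.4 y = -42468.70
Solving the 2×2 system: x ≈ -82.4, y ≈ 71.3 km.

x ≈ -82.4 km, y ≈ 71.3 km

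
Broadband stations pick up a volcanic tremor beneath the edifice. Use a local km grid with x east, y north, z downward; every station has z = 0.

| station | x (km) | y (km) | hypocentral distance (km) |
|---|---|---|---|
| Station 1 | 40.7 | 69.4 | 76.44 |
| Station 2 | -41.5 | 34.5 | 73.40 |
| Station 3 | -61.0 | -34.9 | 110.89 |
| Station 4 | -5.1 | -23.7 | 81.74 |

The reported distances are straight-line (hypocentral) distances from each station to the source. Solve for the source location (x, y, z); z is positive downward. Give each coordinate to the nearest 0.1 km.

x ≈ 4.5 km, y ≈ 33.9 km, depth ≈ 57.2 km

Each station gives a sphere (x−x_i)² + (y−y_i)² + z² = d_i² (stations at z=0).
Subtracting the Station 1 sphere from Station 2 and Station 3: z² cancels, leaving linear equations in x and y:
-164.4 x − 69.8 y = -3104.84
-203.4 x − 208.6 y = -7987.36
Solving: x ≈ 4.486, y ≈ 33.916 km (keep extra digits for the depth step; rounded: 4.5, 33.9).
Then from the Station 1 sphere: z² = 76.44² − (x − 40.7)² − (y − 69.4)² with x = 4.486, y = 33.916, so z ≈ 57.206 ≈ 57.2 km.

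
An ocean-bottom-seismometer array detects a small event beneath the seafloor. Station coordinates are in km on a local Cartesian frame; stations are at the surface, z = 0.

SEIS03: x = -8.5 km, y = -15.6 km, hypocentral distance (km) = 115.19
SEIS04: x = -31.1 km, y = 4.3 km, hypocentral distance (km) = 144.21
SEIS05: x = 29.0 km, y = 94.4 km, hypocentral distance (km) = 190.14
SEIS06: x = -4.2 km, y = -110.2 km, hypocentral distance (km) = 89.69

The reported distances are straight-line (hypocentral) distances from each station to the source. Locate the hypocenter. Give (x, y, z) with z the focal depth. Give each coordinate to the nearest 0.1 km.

Each station gives a sphere (x−x_i)² + (y−y_i)² + z² = d_i² (stations at z=0).
Subtracting the SEIS03 sphere from SEIS04 and SEIS05: z² cancels, leaving linear equations in x and y:
-45.2 x + 39.8 y = -6857.70
75.0 x + 220.0 y = -13447.73
Solving: x ≈ 75.294, y ≈ -86.794 km (keep extra digits for the depth step; rounded: 75.3, -86.8).
Then from the SEIS03 sphere: z² = 115.19² − (x + 8.5)² − (y + 15.6)² with x = 75.294, y = -86.794, so z ≈ 34.332 ≈ 34.3 km.

x ≈ 75.3 km, y ≈ -86.8 km, depth ≈ 34.3 km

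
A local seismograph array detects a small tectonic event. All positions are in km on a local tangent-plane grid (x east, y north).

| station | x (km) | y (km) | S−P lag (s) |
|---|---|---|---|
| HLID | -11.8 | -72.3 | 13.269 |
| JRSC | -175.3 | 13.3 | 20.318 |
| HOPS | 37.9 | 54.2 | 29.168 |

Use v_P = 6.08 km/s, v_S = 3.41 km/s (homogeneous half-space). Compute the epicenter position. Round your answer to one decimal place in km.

(-100.1, -125.4)

Distance from S−P lag: d = Δt · v_P v_S / (v_P − v_S) = Δt · (6.08·3.41)/(6.08−3.41) ≈ 7.7651·Δt.
So d_HLID = 103.04, d_JRSC = 157.77, d_HOPS = 226.49 km.
Circle about each station: (x + 11.8)² + (y + 72.3)² = 103.04²; (x + 175.3)² + (y − 13.3)² = 157.77²; (x − 37.9)² + (y − 54.2)² = 226.49².
Subtracting the HLID equation from the JRSC and HOPS equations removes the quadratic terms:
-327.0 x + 171.2 y = 11266.32
99.4 x + 253.0 y = -41672.96
Solving the 2×2 system: x ≈ -100.1, y ≈ -125.4 km.
Check against HLID (with the unrounded x, y): √((x + 11.8)²+(y + 72.3)²) = 103.03 ≈ 103.04 km. ✓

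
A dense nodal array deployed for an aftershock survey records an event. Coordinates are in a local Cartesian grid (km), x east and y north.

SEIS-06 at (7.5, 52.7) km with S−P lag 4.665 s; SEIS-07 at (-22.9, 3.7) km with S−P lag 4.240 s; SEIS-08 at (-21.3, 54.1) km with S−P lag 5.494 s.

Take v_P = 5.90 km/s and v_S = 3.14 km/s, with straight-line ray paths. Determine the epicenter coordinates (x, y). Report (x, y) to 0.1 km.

-1.8 km east, 22.8 km north

Distance from S−P lag: d = Δt · v_P v_S / (v_P − v_S) = Δt · (5.90·3.14)/(5.90−3.14) ≈ 6.7123·Δt.
So d_SEIS-06 = 31.31, d_SEIS-07 = 28.46, d_SEIS-08 = 36.88 km.
Circle about each station: (x − 7.5)² + (y − 52.7)² = 31.31²; (x + 22.9)² + (y − 3.7)² = 28.46²; (x + 21.3)² + (y − 54.1)² = 36.88².
Subtracting pairs of circle equations eliminates x²+y² and gives linear equations (the radical axes):
-60.8 x − 98.0 y = -2125.10
-57.6 x + 2.8 y = 167.14
Solving the 2×2 system: x ≈ -1.8, y ≈ 22.8 km.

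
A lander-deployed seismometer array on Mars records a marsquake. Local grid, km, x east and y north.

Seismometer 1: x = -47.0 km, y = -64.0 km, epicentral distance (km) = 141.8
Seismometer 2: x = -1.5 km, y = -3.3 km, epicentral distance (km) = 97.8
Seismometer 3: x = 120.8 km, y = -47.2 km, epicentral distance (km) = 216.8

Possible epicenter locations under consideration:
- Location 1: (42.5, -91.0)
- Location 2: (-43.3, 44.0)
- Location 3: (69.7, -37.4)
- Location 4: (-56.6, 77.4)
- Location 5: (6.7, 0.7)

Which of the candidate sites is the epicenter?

For each candidate, compare |candidate − station| to the reported distance:
Location 1: residuals Seismometer 1 48.3, Seismometer 2 0.3, Seismometer 3 127.1 → max 127.1 km
Location 2: residuals Seismometer 1 33.7, Seismometer 2 34.7, Seismometer 3 29.1 → max 34.7 km
Location 3: residuals Seismometer 1 22.1, Seismometer 2 18.9, Seismometer 3 164.8 → max 164.8 km
Location 4: residuals Seismometer 1 0.1, Seismometer 2 0.1, Seismometer 3 0.0 → max 0.1 km
Location 5: residuals Seismometer 1 57.7, Seismometer 2 88.7, Seismometer 3 93.1 → max 93.1 km
Only Location 4 has all residuals ≈ 0.

Location 4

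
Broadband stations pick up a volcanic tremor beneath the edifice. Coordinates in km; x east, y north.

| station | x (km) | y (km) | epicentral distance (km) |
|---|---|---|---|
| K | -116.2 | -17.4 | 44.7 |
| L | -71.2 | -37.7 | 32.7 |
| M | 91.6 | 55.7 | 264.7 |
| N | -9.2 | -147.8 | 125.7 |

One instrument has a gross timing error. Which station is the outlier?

Solve using three stations at a time. Using K, L, N (subtract circle equations pairwise → linear system) gives (x, y) ≈ (-97.1, -57.9).
Distances from that point to each station vs reported:
  K: calculated 44.8 vs reported 44.7 → residual 0.1 km
  L: calculated 32.8 vs reported 32.7 → residual 0.1 km
  M: calculated 220.2 vs reported 264.7 → residual 44.5 km
  N: calculated 125.7 vs reported 125.7 → residual 0.0 km
K, L, N are mutually consistent (residuals ≈ 0); M is off by 44.5 km.

M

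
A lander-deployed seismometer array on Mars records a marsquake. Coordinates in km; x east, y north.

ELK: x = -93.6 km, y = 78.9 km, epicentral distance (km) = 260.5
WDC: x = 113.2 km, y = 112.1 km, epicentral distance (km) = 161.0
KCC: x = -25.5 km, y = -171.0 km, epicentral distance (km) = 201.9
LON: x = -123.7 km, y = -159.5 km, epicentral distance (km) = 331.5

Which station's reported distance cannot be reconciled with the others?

Solve using three stations at a time. Using ELK, WDC, KCC (subtract circle equations pairwise → linear system) gives (x, y) ≈ (134.2, -47.5).
Distances from that point to each station vs reported:
  ELK: calculated 260.5 vs reported 260.5 → residual 0.0 km
  WDC: calculated 160.9 vs reported 161.0 → residual 0.1 km
  KCC: calculated 201.9 vs reported 201.9 → residual 0.0 km
  LON: calculated 281.1 vs reported 331.5 → residual 50.4 km
ELK, WDC, KCC are mutually consistent (residuals ≈ 0); LON is off by 50.4 km.

LON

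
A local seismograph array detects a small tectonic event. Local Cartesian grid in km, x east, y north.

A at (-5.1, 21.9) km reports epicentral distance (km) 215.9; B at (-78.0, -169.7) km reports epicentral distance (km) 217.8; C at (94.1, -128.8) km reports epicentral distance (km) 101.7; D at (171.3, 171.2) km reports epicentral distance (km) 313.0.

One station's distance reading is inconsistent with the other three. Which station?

Solve using three stations at a time. Using A, B, D (subtract circle equations pairwise → linear system) gives (x, y) ≈ (137.7, -140.0).
Distances from that point to each station vs reported:
  A: calculated 215.8 vs reported 215.9 → residual 0.1 km
  B: calculated 217.7 vs reported 217.8 → residual 0.1 km
  C: calculated 45.0 vs reported 101.7 → residual 56.7 km
  D: calculated 313.0 vs reported 313.0 → residual 0.0 km
A, B, D are mutually consistent (residuals ≈ 0); C is off by 56.7 km.

C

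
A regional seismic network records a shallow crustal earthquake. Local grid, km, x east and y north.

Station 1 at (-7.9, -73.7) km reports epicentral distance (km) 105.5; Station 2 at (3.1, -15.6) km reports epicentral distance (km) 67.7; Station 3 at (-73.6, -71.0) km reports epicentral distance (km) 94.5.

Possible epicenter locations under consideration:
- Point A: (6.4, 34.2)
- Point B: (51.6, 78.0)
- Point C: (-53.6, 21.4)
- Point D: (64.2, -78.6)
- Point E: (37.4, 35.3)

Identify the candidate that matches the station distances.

For each candidate, compare |candidate − station| to the reported distance:
Point A: residuals Station 1 3.3, Station 2 17.8, Station 3 37.7 → max 37.7 km
Point B: residuals Station 1 57.5, Station 2 37.7, Station 3 100.1 → max 100.1 km
Point C: residuals Station 1 0.0, Station 2 0.0, Station 3 0.0 → max 0.0 km
Point D: residuals Station 1 33.2, Station 2 20.1, Station 3 43.5 → max 43.5 km
Point E: residuals Station 1 12.5, Station 2 6.3, Station 3 59.2 → max 59.2 km
Only Point C has all residuals ≈ 0.

Point C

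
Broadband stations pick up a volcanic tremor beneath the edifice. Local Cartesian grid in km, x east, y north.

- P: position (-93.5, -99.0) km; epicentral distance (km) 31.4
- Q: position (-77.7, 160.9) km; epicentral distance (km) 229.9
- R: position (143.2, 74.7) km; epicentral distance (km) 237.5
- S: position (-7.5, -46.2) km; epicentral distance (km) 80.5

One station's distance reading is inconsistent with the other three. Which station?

R

Solve using three stations at a time. Using P, Q, S (subtract circle equations pairwise → linear system) gives (x, y) ≈ (-84.7, -68.9).
Distances from that point to each station vs reported:
  P: calculated 31.4 vs reported 31.4 → residual 0.0 km
  Q: calculated 229.9 vs reported 229.9 → residual 0.0 km
  R: calculated 269.4 vs reported 237.5 → residual 31.9 km
  S: calculated 80.5 vs reported 80.5 → residual 0.0 km
P, Q, S are mutually consistent (residuals ≈ 0); R is off by 31.9 km.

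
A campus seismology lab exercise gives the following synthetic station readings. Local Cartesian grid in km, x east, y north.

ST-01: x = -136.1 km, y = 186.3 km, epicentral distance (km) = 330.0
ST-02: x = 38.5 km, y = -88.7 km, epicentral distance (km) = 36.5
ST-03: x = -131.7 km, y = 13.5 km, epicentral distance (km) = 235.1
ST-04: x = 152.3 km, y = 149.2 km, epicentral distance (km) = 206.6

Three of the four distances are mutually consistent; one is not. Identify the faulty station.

Solve using three stations at a time. Using ST-01, ST-03, ST-04 (subtract circle equations pairwise → linear system) gives (x, y) ≈ (95.0, -49.4).
Distances from that point to each station vs reported:
  ST-01: calculated 330.1 vs reported 330.0 → residual 0.1 km
  ST-02: calculated 68.8 vs reported 36.5 → residual 32.3 km
  ST-03: calculated 235.2 vs reported 235.1 → residual 0.1 km
  ST-04: calculated 206.8 vs reported 206.6 → residual 0.2 km
ST-01, ST-03, ST-04 are mutually consistent (residuals ≈ 0); ST-02 is off by 32.3 km.

ST-02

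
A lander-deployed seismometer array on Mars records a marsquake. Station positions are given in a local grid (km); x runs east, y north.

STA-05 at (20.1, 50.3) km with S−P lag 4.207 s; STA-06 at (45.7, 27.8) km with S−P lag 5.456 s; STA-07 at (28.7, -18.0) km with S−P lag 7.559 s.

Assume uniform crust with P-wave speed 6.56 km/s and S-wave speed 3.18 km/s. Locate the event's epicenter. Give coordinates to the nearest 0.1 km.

Distance from S−P lag: d = Δt · v_P v_S / (v_P − v_S) = Δt · (6.56·3.18)/(6.56−3.18) ≈ 6.1718·Δt.
So d_STA-05 = 25.96, d_STA-06 = 33.67, d_STA-07 = 46.65 km.
Circle about each station: (x − 20.1)² + (y − 50.3)² = 25.96²; (x − 45.7)² + (y − 27.8)² = 33.67²; (x − 28.7)² + (y + 18.0)² = 46.65².
Subtracting the STA-05 equation from the STA-06 and STA-07 equations removes the quadratic terms:
51.2 x − 45.0 y = -532.52
17.2 x − 136.6 y = -3288.71
Solving the 2×2 system: x ≈ 12.1, y ≈ 25.6 km.
Check against STA-05 (with the unrounded x, y): √((x − 20.1)²+(y − 50.3)²) = 25.96 ≈ 25.96 km. ✓

12.1 km east, 25.6 km north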